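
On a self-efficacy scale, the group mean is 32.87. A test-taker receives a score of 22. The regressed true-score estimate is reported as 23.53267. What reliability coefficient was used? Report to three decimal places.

0.859

T̂ = ρX + (1 − ρ)μ  ⇒  T̂ − μ = ρ(X − μ)
ρ = (T̂ − μ)/(X − μ) = (23.53267 − 32.87) / (22 − 32.87) = -9.33733 / -10.87 = 0.85900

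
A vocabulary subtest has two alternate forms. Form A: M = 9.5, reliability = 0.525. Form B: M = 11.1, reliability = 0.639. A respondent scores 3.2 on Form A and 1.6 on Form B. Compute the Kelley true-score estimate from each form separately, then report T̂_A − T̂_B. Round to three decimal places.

1.163

T̂_A = 0.525(3.2) + 0.475(9.5) = 6.19250
T̂_B = 0.639(1.6) + 0.361(11.1) = 5.02950
T̂_A − T̂_B = 1.16300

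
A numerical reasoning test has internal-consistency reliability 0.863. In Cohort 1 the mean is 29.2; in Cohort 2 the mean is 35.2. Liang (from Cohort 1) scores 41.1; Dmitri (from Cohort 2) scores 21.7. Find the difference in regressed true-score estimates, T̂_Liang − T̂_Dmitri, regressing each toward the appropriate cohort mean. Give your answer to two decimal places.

15.92

T̂_Liang = 0.863(41.1) + 0.137(29.2) = 39.4697
T̂_Dmitri = 0.863(21.7) + 0.137(35.2) = 23.5495
Difference = 39.4697 − 23.5495 = 15.9202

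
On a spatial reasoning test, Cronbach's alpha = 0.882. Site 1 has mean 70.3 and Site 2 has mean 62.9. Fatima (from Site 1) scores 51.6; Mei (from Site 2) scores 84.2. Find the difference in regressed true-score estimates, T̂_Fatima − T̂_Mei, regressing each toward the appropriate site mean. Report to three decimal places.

-27.880

T̂_Fatima = 0.882(51.6) + 0.118(70.3) = 53.80660
T̂_Mei = 0.882(84.2) + 0.118(62.9) = 81.68660
Difference = 53.80660 − 81.68660 = -27.88000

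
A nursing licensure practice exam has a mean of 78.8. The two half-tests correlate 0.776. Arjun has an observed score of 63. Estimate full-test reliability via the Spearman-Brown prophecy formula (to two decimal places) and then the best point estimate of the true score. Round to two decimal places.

Spearman-Brown: ρ = 2r/(1 + r) = 2(0.776)/(1 + 0.776) = 1.5520/1.776 = 0.8739 → 0.87
T̂ = ρX + (1 − ρ)μ
  = 0.87 × 63 + 0.13 × 78.8
  = 54.81 + 10.244
  = 65.054
  ≈ 65.05

65.05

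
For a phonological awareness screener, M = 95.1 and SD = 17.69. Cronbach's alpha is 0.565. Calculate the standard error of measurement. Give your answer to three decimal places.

SEM = SD · √(1 − ρ) = 17.69 × √0.435 = 17.69 × 0.6595 = 11.6674

11.667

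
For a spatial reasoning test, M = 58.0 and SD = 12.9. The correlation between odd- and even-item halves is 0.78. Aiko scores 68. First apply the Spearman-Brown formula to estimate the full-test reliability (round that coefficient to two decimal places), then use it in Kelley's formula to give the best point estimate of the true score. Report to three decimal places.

66.800

Spearman-Brown: ρ = 2r/(1 + r) = 2(0.78)/(1 + 0.78) = 1.560/1.78 = 0.8764 → 0.88
Weight the observed score by reliability and the mean by (1 − reliability): T̂ = 0.88·68 + 0.12·58.0 = 59.84 + 6.960 = 66.8000.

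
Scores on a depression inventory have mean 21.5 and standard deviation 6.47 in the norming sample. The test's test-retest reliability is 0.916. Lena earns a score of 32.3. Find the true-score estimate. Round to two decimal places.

31.39

Kelley's formula gives T̂ = 0.916·32.3 + 0.084·21.5 = 29.5868 + 1.8060 = 31.393.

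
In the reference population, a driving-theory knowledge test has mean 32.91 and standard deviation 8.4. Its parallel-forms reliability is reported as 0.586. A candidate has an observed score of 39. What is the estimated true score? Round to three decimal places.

Weight the observed score by reliability and the mean by (1 − reliability): T̂ = 0.586·39 + 0.414·32.91 = 22.854 + 13.62474 = 36.4787.

36.479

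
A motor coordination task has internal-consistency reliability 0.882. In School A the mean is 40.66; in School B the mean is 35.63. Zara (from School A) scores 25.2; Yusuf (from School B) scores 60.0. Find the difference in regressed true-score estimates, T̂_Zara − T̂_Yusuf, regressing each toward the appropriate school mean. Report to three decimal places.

T̂_Zara = 0.882(25.2) + 0.118(40.66) = 27.02428
T̂_Yusuf = 0.882(60.0) + 0.118(35.63) = 57.12434
Difference = 27.02428 − 57.12434 = -30.10006

-30.100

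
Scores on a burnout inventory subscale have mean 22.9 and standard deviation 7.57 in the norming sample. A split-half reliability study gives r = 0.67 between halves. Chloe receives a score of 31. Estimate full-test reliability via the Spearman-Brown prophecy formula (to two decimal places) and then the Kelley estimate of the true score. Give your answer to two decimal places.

29.38

Spearman-Brown: ρ = 2r/(1 + r) = 2(0.67)/(1 + 0.67) = 1.340/1.67 = 0.8024 → 0.80
Kelley's formula gives T̂ = 0.80·31 + 0.20·22.9 = 24.80 + 4.580 = 29.380.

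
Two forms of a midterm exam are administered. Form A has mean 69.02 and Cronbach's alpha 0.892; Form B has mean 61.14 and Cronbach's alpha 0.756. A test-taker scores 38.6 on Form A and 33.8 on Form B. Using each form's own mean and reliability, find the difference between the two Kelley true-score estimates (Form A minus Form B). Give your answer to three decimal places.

1.414

T̂_A = 0.892(38.6) + 0.108(69.02) = 41.88536
T̂_B = 0.756(33.8) + 0.244(61.14) = 40.47096
T̂_A − T̂_B = 1.41440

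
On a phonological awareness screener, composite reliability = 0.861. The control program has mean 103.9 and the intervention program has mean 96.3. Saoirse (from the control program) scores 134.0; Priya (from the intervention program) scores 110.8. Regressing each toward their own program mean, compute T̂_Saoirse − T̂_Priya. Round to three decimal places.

21.032

T̂_Saoirse = 0.861(134.0) + 0.139(103.9) = 129.81610
T̂_Priya = 0.861(110.8) + 0.139(96.3) = 108.78450
Difference = 129.81610 − 108.78450 = 21.03160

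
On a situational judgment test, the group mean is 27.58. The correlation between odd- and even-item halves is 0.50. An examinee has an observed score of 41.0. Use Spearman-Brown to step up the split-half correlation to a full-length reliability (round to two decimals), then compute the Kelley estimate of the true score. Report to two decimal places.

36.57

Spearman-Brown: ρ = 2r/(1 + r) = 2(0.50)/(1 + 0.50) = 1.000/1.50 = 0.6667 → 0.67
Kelley's formula gives T̂ = 0.67·41.0 + 0.33·27.58 = 27.470 + 9.1014 = 36.571.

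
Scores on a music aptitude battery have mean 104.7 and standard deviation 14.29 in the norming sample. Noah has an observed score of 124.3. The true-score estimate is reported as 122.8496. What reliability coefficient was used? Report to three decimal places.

0.926

T̂ = ρX + (1 − ρ)μ  ⇒  T̂ − μ = ρ(X − μ)
ρ = (T̂ − μ)/(X − μ) = (122.8496 − 104.7) / (124.3 − 104.7) = 18.1496 / 19.6 = 0.92600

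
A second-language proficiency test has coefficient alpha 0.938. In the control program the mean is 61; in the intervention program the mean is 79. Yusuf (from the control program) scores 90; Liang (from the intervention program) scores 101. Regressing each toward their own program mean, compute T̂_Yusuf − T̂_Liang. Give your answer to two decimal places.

T̂_Yusuf = 0.938(90) + 0.062(61) = 88.2020
T̂_Liang = 0.938(101) + 0.062(79) = 99.6360
Difference = 88.2020 − 99.6360 = -11.4340

-11.43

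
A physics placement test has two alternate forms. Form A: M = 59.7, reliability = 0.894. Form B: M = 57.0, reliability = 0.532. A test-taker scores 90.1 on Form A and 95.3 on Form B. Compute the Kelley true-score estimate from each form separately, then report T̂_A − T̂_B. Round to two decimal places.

T̂_A = 0.894(90.1) + 0.106(59.7) = 86.8776
T̂_B = 0.532(95.3) + 0.468(57.0) = 77.3756
T̂_A − T̂_B = 9.5020

9.50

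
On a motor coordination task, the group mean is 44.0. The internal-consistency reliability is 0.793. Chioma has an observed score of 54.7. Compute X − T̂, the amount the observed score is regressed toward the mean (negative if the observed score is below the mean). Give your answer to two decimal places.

2.21

Regress the observed score toward the mean by the unreliability: T̂ = 0.793·54.7 + 0.207·44.0 = 43.3771 + 9.1080 = 52.4851.
X − T̂ = 54.7 − 52.485 = 2.215 → 2.21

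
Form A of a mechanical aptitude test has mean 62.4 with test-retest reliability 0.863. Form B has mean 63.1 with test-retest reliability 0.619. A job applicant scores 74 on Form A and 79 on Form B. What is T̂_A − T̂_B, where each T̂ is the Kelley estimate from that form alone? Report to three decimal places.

T̂_A = 0.863(74) + 0.137(62.4) = 72.41080
T̂_B = 0.619(79) + 0.381(63.1) = 72.94210
T̂_A − T̂_B = -0.53130

-0.531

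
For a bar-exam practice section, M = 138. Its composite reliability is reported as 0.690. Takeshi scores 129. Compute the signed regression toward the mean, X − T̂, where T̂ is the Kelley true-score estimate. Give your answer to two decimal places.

-2.79

Weight the observed score by reliability and the mean by (1 − reliability): T̂ = 0.690·129 + 0.310·138 = 89.010 + 42.780 = 131.7900.
X − T̂ = 129 − 131.790 = -2.790 → -2.79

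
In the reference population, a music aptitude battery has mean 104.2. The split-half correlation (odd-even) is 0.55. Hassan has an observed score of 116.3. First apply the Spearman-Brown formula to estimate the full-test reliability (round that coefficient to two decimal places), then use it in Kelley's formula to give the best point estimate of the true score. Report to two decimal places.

Spearman-Brown: ρ = 2r/(1 + r) = 2(0.55)/(1 + 0.55) = 1.100/1.55 = 0.7097 → 0.71
Weight the observed score by reliability and the mean by (1 − reliability): T̂ = 0.71·116.3 + 0.29·104.2 = 82.573 + 30.218 = 112.791.

112.79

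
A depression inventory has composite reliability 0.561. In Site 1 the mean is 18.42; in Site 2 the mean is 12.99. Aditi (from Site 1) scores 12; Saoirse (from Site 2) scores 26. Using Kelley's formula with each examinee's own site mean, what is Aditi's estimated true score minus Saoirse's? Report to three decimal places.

-5.470

T̂_Aditi = 0.561(12) + 0.439(18.42) = 14.81838
T̂_Saoirse = 0.561(26) + 0.439(12.99) = 20.28861
Difference = 14.81838 − 20.28861 = -5.47023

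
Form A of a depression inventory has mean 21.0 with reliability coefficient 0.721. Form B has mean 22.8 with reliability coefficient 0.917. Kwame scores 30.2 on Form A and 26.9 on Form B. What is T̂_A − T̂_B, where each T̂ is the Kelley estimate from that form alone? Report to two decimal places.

1.07

T̂_A = 0.721(30.2) + 0.279(21.0) = 27.6332
T̂_B = 0.917(26.9) + 0.083(22.8) = 26.5597
T̂_A − T̂_B = 1.0735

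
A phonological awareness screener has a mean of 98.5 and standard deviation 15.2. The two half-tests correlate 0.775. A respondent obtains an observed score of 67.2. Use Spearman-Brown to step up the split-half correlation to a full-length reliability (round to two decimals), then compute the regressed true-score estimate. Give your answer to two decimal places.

71.27

Spearman-Brown: ρ = 2r/(1 + r) = 2(0.775)/(1 + 0.775) = 1.5500/1.775 = 0.8732 → 0.87
T̂ = 0.87(67.2) + 0.13(98.5) = 58.464 + 12.805 = 71.269 → 71.27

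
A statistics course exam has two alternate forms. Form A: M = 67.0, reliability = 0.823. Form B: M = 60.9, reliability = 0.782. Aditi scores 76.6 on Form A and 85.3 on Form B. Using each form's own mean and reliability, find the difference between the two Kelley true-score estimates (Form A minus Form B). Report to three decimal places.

-5.080

T̂_A = 0.823(76.6) + 0.177(67.0) = 74.90080
T̂_B = 0.782(85.3) + 0.218(60.9) = 79.98080
T̂_A − T̂_B = -5.08000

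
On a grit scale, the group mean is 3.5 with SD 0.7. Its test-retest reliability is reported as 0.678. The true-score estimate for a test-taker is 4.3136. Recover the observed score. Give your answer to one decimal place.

T̂ = ρX + (1 − ρ)μ  ⇒  X = (T̂ − (1 − ρ)μ) / ρ
X = (4.3136 − 0.322 × 3.5) / 0.678 = (4.3136 − 1.1270) / 0.678 = 3.1866 / 0.678 = 4.700

4.7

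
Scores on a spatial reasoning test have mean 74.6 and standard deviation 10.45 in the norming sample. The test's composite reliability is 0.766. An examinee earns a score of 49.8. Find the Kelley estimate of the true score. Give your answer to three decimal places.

55.603

Regress the observed score toward the mean by the unreliability: T̂ = 0.766·49.8 + 0.234·74.6 = 38.1468 + 17.4564 = 55.6032.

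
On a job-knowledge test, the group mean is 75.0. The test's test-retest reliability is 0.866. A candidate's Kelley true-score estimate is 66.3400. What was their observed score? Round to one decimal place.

T̂ = ρX + (1 − ρ)μ  ⇒  X = (T̂ − (1 − ρ)μ) / ρ
X = (66.3400 − 0.134 × 75.0) / 0.866 = (66.3400 − 10.0500) / 0.866 = 56.2900 / 0.866 = 65.000

65.0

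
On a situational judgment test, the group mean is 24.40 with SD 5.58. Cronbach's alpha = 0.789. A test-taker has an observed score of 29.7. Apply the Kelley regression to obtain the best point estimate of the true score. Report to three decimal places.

28.582

T̂ = ρX + (1 − ρ)μ
  = 0.789 × 29.7 + 0.211 × 24.40
  = 23.4333 + 5.14840
  = 28.5817
  ≈ 28.582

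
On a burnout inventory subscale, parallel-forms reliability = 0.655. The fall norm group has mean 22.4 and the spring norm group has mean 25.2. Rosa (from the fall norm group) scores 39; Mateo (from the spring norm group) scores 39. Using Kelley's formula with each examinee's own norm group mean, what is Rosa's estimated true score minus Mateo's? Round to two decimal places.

T̂_Rosa = 0.655(39) + 0.345(22.4) = 33.2730
T̂_Mateo = 0.655(39) + 0.345(25.2) = 34.2390
Difference = 33.2730 − 34.2390 = -0.9660

-0.97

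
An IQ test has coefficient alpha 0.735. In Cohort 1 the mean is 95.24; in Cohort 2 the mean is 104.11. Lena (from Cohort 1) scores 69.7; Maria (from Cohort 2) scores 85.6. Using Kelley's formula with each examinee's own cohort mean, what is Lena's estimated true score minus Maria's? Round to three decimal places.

T̂_Lena = 0.735(69.7) + 0.265(95.24) = 76.46810
T̂_Maria = 0.735(85.6) + 0.265(104.11) = 90.50515
Difference = 76.46810 − 90.50515 = -14.03705

-14.037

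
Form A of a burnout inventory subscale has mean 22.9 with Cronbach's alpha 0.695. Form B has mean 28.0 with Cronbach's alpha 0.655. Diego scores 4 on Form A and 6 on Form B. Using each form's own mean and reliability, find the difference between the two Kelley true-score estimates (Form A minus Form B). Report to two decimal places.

-3.83

T̂_A = 0.695(4) + 0.305(22.9) = 9.7645
T̂_B = 0.655(6) + 0.345(28.0) = 13.5900
T̂_A − T̂_B = -3.8255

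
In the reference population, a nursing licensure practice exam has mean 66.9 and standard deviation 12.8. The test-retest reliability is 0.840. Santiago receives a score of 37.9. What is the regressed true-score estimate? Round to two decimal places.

42.54

T̂ = ρX + (1 − ρ)μ
  = 0.840 × 37.9 + 0.160 × 66.9
  = 31.8360 + 10.7040
  = 42.540
  ≈ 42.54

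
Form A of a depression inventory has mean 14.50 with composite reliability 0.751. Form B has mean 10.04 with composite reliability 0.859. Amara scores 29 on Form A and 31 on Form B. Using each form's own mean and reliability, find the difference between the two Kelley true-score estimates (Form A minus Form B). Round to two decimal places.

T̂_A = 0.751(29) + 0.249(14.50) = 25.3895
T̂_B = 0.859(31) + 0.141(10.04) = 28.0446
T̂_A − T̂_B = -2.6551

-2.66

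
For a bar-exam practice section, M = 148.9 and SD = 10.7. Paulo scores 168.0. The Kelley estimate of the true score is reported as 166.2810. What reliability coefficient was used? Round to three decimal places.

T̂ = ρX + (1 − ρ)μ  ⇒  T̂ − μ = ρ(X − μ)
ρ = (T̂ − μ)/(X − μ) = (166.2810 − 148.9) / (168.0 − 148.9) = 17.3810 / 19.1 = 0.91000

0.910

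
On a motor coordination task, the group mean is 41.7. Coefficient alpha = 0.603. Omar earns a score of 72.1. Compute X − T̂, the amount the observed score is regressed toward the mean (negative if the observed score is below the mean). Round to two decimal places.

T̂ = ρX + (1 − ρ)μ
  = 0.603 × 72.1 + 0.397 × 41.7
  = 43.4763 + 16.5549
  = 60.0312
  ≈ 60.031
X − T̂ = 72.1 − 60.031 = 12.069 → 12.07

12.07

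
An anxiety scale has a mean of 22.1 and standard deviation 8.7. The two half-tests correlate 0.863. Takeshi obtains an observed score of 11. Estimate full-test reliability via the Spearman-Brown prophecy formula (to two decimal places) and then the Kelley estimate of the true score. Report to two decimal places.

11.78

Spearman-Brown: ρ = 2r/(1 + r) = 2(0.863)/(1 + 0.863) = 1.7260/1.863 = 0.9265 → 0.93
T̂ = ρX + (1 − ρ)μ
  = 0.93 × 11 + 0.07 × 22.1
  = 10.23 + 1.547
  = 11.777
  ≈ 11.78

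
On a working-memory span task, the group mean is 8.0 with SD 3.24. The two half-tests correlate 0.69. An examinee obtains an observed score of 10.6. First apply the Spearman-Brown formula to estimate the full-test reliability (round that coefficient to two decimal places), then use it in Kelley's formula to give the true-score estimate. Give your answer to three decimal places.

Spearman-Brown: ρ = 2r/(1 + r) = 2(0.69)/(1 + 0.69) = 1.380/1.69 = 0.8166 → 0.82
T̂ = ρX + (1 − ρ)μ
  = 0.82 × 10.6 + 0.18 × 8.0
  = 8.692 + 1.440
  = 10.1320
  ≈ 10.132

10.132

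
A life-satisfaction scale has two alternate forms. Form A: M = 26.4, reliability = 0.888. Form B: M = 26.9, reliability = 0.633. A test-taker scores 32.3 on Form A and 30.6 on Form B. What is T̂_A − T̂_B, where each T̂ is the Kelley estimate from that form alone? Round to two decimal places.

T̂_A = 0.888(32.3) + 0.112(26.4) = 31.6392
T̂_B = 0.633(30.6) + 0.367(26.9) = 29.2421
T̂_A − T̂_B = 2.3971

2.40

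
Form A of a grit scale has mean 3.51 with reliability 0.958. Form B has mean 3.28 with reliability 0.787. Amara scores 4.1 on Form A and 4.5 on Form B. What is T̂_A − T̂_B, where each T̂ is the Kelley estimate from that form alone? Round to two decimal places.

-0.16

T̂_A = 0.958(4.1) + 0.042(3.51) = 4.0752
T̂_B = 0.787(4.5) + 0.213(3.28) = 4.2401
T̂_A − T̂_B = -0.1649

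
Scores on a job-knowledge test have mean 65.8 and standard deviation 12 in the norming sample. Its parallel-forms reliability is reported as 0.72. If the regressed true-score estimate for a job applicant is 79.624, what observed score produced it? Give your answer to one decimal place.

85.0

T̂ = ρX + (1 − ρ)μ  ⇒  X = (T̂ − (1 − ρ)μ) / ρ
X = (79.624 − 0.28 × 65.8) / 0.72 = (79.624 − 18.424) / 0.72 = 61.200 / 0.72 = 85.000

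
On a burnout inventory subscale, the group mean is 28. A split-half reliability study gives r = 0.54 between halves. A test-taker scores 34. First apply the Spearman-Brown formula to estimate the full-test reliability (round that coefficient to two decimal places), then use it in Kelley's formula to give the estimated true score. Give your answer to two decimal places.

Spearman-Brown: ρ = 2r/(1 + r) = 2(0.54)/(1 + 0.54) = 1.080/1.54 = 0.7013 → 0.70
Weight the observed score by reliability and the mean by (1 − reliability): T̂ = 0.70·34 + 0.30·28 = 23.80 + 8.40 = 32.200.

32.20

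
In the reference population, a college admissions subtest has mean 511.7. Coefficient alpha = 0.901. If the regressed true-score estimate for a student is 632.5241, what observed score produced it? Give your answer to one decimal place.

T̂ = ρX + (1 − ρ)μ  ⇒  X = (T̂ − (1 − ρ)μ) / ρ
X = (632.5241 − 0.099 × 511.7) / 0.901 = (632.5241 − 50.6583) / 0.901 = 581.8658 / 0.901 = 645.800

645.8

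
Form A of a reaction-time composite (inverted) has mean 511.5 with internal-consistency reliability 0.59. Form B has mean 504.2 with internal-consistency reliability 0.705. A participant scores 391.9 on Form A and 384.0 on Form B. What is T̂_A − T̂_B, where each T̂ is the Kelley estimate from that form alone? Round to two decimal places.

21.48

T̂_A = 0.59(391.9) + 0.41(511.5) = 440.9360
T̂_B = 0.705(384.0) + 0.295(504.2) = 419.4590
T̂_A − T̂_B = 21.4770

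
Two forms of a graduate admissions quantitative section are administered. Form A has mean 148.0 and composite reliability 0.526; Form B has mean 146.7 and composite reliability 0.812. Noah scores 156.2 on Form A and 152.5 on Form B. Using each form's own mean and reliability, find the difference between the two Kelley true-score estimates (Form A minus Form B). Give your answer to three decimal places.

0.904

T̂_A = 0.526(156.2) + 0.474(148.0) = 152.31320
T̂_B = 0.812(152.5) + 0.188(146.7) = 151.40960
T̂_A − T̂_B = 0.90360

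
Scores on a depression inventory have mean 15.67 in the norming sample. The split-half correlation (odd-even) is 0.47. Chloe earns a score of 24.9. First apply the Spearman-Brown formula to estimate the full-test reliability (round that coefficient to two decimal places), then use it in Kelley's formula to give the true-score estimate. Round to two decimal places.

21.58

Spearman-Brown: ρ = 2r/(1 + r) = 2(0.47)/(1 + 0.47) = 0.940/1.47 = 0.6395 → 0.64
T̂ = 0.64(24.9) + 0.36(15.67) = 15.936 + 5.6412 = 21.577 → 21.58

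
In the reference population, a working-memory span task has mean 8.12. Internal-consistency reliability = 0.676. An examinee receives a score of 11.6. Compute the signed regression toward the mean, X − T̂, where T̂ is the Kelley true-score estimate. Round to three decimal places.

T̂ = ρX + (1 − ρ)μ
  = 0.676 × 11.6 + 0.324 × 8.12
  = 7.8416 + 2.63088
  = 10.47248
  ≈ 10.4725
X − T̂ = 11.6 − 10.4725 = 1.1275 → 1.128

1.128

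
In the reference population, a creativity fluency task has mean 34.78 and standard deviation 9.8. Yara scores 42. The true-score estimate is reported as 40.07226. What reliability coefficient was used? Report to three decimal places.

0.733

T̂ = ρX + (1 − ρ)μ  ⇒  T̂ − μ = ρ(X − μ)
ρ = (T̂ − μ)/(X − μ) = (40.07226 − 34.78) / (42 − 34.78) = 5.29226 / 7.22 = 0.73300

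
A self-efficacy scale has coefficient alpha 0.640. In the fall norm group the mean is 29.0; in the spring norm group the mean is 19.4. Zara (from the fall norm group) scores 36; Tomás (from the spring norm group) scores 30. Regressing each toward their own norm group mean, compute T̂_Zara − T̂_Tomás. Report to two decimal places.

T̂_Zara = 0.640(36) + 0.360(29.0) = 33.4800
T̂_Tomás = 0.640(30) + 0.360(19.4) = 26.1840
Difference = 33.4800 − 26.1840 = 7.2960

7.30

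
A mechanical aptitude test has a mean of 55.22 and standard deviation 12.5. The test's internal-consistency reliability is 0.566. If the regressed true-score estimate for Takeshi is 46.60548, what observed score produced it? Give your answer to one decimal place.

T̂ = ρX + (1 − ρ)μ  ⇒  X = (T̂ − (1 − ρ)μ) / ρ
X = (46.60548 − 0.434 × 55.22) / 0.566 = (46.60548 − 23.96548) / 0.566 = 22.64000 / 0.566 = 40.000

40.0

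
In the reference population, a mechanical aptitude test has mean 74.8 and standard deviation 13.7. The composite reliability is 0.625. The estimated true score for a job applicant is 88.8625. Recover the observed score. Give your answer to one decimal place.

97.3

T̂ = ρX + (1 − ρ)μ  ⇒  X = (T̂ − (1 − ρ)μ) / ρ
X = (88.8625 − 0.375 × 74.8) / 0.625 = (88.8625 − 28.0500) / 0.625 = 60.8125 / 0.625 = 97.300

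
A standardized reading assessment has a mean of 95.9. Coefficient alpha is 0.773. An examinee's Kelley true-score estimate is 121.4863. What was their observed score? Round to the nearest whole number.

T̂ = ρX + (1 − ρ)μ  ⇒  X = (T̂ − (1 − ρ)μ) / ρ
X = (121.4863 − 0.227 × 95.9) / 0.773 = (121.4863 − 21.7693) / 0.773 = 99.7170 / 0.773 = 129.00

129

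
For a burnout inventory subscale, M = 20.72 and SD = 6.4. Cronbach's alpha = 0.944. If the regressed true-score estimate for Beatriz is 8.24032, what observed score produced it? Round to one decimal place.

T̂ = ρX + (1 − ρ)μ  ⇒  X = (T̂ − (1 − ρ)μ) / ρ
X = (8.24032 − 0.056 × 20.72) / 0.944 = (8.24032 − 1.16032) / 0.944 = 7.08000 / 0.944 = 7.500

7.5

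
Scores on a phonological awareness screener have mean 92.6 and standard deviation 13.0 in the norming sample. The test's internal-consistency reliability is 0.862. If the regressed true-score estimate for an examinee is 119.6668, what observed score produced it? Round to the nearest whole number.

T̂ = ρX + (1 − ρ)μ  ⇒  X = (T̂ − (1 − ρ)μ) / ρ
X = (119.6668 − 0.138 × 92.6) / 0.862 = (119.6668 − 12.7788) / 0.862 = 106.8880 / 0.862 = 124.00

124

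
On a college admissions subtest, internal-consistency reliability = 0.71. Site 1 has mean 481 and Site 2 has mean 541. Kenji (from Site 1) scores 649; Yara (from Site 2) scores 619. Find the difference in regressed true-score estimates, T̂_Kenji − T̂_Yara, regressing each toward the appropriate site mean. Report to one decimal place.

T̂_Kenji = 0.71(649) + 0.29(481) = 600.280
T̂_Yara = 0.71(619) + 0.29(541) = 596.380
Difference = 600.280 − 596.380 = 3.900

3.9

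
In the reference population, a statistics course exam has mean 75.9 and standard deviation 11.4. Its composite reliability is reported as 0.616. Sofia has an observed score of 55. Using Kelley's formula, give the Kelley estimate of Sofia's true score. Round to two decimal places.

63.03

Kelley's formula gives T̂ = 0.616·55 + 0.384·75.9 = 33.880 + 29.1456 = 63.026.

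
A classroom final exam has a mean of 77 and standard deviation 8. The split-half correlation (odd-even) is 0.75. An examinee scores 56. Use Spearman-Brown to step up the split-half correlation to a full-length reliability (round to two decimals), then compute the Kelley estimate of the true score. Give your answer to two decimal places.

58.94

Spearman-Brown: ρ = 2r/(1 + r) = 2(0.75)/(1 + 0.75) = 1.500/1.75 = 0.8571 → 0.86
T̂ = 0.86(56) + 0.14(77) = 48.16 + 10.78 = 58.940 → 58.94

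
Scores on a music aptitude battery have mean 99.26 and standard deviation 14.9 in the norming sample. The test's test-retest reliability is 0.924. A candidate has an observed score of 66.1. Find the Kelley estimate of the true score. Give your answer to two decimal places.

68.62

T̂ = 0.924(66.1) + 0.076(99.26) = 61.0764 + 7.54376 = 68.620 → 68.62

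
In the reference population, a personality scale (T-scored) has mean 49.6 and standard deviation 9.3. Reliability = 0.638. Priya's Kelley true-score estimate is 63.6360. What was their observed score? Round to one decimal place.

T̂ = ρX + (1 − ρ)μ  ⇒  X = (T̂ − (1 − ρ)μ) / ρ
X = (63.6360 − 0.362 × 49.6) / 0.638 = (63.6360 − 17.9552) / 0.638 = 45.6808 / 0.638 = 71.600

71.6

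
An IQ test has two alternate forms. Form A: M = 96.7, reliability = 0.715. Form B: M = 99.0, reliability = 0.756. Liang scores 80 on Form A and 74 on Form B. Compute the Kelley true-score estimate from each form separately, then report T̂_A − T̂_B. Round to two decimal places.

T̂_A = 0.715(80) + 0.285(96.7) = 84.7595
T̂_B = 0.756(74) + 0.244(99.0) = 80.1000
T̂_A − T̂_B = 4.6595

4.66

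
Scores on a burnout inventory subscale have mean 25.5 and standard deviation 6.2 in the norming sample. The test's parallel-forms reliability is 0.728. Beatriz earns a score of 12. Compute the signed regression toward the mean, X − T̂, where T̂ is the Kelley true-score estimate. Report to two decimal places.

-3.67

T̂ = ρX + (1 − ρ)μ
  = 0.728 × 12 + 0.272 × 25.5
  = 8.736 + 6.9360
  = 15.6720
  ≈ 15.672
X − T̂ = 12 − 15.672 = -3.672 → -3.67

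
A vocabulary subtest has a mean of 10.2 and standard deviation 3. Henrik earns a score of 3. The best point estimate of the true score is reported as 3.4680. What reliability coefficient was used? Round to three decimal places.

T̂ = ρX + (1 − ρ)μ  ⇒  T̂ − μ = ρ(X − μ)
ρ = (T̂ − μ)/(X − μ) = (3.4680 − 10.2) / (3 − 10.2) = -6.7320 / -7.2 = 0.93500

0.935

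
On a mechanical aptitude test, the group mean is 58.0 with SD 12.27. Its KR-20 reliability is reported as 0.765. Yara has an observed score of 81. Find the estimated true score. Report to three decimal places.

Kelley's formula gives T̂ = 0.765·81 + 0.235·58.0 = 61.965 + 13.6300 = 75.5950.

75.595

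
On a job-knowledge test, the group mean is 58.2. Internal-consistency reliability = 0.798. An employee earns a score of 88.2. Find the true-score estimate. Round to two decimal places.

T̂ = ρX + (1 − ρ)μ
  = 0.798 × 88.2 + 0.202 × 58.2
  = 70.3836 + 11.7564
  = 82.140
  ≈ 82.14

82.14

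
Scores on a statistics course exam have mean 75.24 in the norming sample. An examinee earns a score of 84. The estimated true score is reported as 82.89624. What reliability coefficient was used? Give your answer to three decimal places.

0.874

T̂ = ρX + (1 − ρ)μ  ⇒  T̂ − μ = ρ(X − μ)
ρ = (T̂ − μ)/(X − μ) = (82.89624 − 75.24) / (84 − 75.24) = 7.65624 / 8.76 = 0.87400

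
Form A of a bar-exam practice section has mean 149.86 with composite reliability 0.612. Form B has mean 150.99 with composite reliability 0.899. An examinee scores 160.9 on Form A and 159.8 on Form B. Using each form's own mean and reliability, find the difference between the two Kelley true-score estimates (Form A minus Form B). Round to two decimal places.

T̂_A = 0.612(160.9) + 0.388(149.86) = 156.6165
T̂_B = 0.899(159.8) + 0.101(150.99) = 158.9102
T̂_A − T̂_B = -2.2937

-2.29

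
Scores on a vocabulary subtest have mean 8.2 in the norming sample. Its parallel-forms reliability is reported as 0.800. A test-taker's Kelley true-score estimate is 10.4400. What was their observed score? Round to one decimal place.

11.0

T̂ = ρX + (1 − ρ)μ  ⇒  X = (T̂ − (1 − ρ)μ) / ρ
X = (10.4400 − 0.200 × 8.2) / 0.800 = (10.4400 − 1.6400) / 0.800 = 8.8000 / 0.800 = 11.000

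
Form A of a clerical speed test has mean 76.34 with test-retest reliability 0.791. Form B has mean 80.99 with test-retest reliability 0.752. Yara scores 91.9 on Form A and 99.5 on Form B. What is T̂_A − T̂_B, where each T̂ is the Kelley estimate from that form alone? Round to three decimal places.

T̂_A = 0.791(91.9) + 0.209(76.34) = 88.64796
T̂_B = 0.752(99.5) + 0.248(80.99) = 94.90952
T̂_A − T̂_B = -6.26156

-6.262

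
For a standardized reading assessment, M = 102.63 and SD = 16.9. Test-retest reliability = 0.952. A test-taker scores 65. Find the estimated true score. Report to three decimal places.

T̂ = ρX + (1 − ρ)μ
  = 0.952 × 65 + 0.048 × 102.63
  = 61.880 + 4.92624
  = 66.8062
  ≈ 66.806

66.806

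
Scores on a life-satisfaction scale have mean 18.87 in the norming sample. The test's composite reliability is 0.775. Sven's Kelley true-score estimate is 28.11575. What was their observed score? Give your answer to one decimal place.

30.8

T̂ = ρX + (1 − ρ)μ  ⇒  X = (T̂ − (1 − ρ)μ) / ρ
X = (28.11575 − 0.225 × 18.87) / 0.775 = (28.11575 − 4.24575) / 0.775 = 23.87000 / 0.775 = 30.800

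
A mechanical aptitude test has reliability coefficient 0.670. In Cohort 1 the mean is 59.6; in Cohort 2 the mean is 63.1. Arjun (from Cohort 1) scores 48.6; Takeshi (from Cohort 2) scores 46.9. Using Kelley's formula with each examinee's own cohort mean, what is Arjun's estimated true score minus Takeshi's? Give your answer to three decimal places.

T̂_Arjun = 0.670(48.6) + 0.330(59.6) = 52.23000
T̂_Takeshi = 0.670(46.9) + 0.330(63.1) = 52.24600
Difference = 52.23000 − 52.24600 = -0.01600

-0.016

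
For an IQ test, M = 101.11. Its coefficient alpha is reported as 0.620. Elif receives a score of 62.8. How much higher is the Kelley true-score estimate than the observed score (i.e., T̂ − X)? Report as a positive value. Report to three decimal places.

T̂ = 0.620(62.8) + 0.380(101.11) = 38.9360 + 38.42180 = 77.35780 → 77.3578
T̂ − X = 77.3578 − 62.8 = 14.5578 → 14.558

14.558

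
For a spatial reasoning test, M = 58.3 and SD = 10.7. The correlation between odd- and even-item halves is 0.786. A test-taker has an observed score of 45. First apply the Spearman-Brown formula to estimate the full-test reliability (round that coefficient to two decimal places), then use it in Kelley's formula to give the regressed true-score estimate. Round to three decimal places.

Spearman-Brown: ρ = 2r/(1 + r) = 2(0.786)/(1 + 0.786) = 1.5720/1.786 = 0.8802 → 0.88
T̂ = 0.88(45) + 0.12(58.3) = 39.60 + 6.996 = 46.5960 → 46.596

46.596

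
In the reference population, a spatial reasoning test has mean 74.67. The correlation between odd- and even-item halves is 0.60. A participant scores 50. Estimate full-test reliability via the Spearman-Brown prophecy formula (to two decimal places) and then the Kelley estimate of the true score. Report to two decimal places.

56.17

Spearman-Brown: ρ = 2r/(1 + r) = 2(0.60)/(1 + 0.60) = 1.200/1.60 = 0.7500 → 0.75
T̂ = ρX + (1 − ρ)μ
  = 0.75 × 50 + 0.25 × 74.67
  = 37.50 + 18.6675
  = 56.168
  ≈ 56.17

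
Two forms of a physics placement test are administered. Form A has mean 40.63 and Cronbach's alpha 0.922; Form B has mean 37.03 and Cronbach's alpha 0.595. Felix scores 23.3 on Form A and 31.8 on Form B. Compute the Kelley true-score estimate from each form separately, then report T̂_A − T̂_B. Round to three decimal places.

-9.266

T̂_A = 0.922(23.3) + 0.078(40.63) = 24.65174
T̂_B = 0.595(31.8) + 0.405(37.03) = 33.91815
T̂_A − T̂_B = -9.26641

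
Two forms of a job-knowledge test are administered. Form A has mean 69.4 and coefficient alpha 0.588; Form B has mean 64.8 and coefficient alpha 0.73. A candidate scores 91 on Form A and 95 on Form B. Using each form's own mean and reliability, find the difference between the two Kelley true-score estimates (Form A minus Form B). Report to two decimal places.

T̂_A = 0.588(91) + 0.412(69.4) = 82.1008
T̂_B = 0.73(95) + 0.27(64.8) = 86.8460
T̂_A − T̂_B = -4.7452

-4.75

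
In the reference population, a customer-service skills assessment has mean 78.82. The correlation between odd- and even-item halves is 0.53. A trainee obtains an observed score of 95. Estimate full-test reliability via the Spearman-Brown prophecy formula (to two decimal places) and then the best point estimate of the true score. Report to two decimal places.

89.98

Spearman-Brown: ρ = 2r/(1 + r) = 2(0.53)/(1 + 0.53) = 1.060/1.53 = 0.6928 → 0.69
T̂ = ρX + (1 − ρ)μ
  = 0.69 × 95 + 0.31 × 78.82
  = 65.55 + 24.4342
  = 89.984
  ≈ 89.98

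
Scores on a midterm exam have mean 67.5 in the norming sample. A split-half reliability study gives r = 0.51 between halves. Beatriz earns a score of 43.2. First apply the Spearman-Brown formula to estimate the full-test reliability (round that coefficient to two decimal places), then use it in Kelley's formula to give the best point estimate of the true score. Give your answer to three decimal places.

Spearman-Brown: ρ = 2r/(1 + r) = 2(0.51)/(1 + 0.51) = 1.020/1.51 = 0.6755 → 0.68
T̂ = 0.68(43.2) + 0.32(67.5) = 29.376 + 21.600 = 50.9760 → 50.976

50.976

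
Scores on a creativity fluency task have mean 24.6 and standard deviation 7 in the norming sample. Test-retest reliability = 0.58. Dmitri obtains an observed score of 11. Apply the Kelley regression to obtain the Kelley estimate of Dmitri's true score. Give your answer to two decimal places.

T̂ = ρX + (1 − ρ)μ
  = 0.58 × 11 + 0.42 × 24.6
  = 6.38 + 10.332
  = 16.712
  ≈ 16.71

16.71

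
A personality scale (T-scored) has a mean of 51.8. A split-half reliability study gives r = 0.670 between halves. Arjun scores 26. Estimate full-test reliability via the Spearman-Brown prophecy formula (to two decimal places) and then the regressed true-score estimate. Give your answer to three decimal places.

Spearman-Brown: ρ = 2r/(1 + r) = 2(0.670)/(1 + 0.670) = 1.3400/1.670 = 0.8024 → 0.80
T̂ = 0.80(26) + 0.20(51.8) = 20.80 + 10.360 = 31.1600 → 31.160

31.160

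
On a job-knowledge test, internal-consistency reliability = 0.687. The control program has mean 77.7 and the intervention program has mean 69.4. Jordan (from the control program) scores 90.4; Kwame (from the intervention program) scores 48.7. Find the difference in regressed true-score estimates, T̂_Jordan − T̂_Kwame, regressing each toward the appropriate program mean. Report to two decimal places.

T̂_Jordan = 0.687(90.4) + 0.313(77.7) = 86.4249
T̂_Kwame = 0.687(48.7) + 0.313(69.4) = 55.1791
Difference = 86.4249 − 55.1791 = 31.2458

31.25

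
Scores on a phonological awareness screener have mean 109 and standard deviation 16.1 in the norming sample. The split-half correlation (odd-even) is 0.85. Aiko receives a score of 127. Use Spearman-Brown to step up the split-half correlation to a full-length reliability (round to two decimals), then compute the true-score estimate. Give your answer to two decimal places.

Spearman-Brown: ρ = 2r/(1 + r) = 2(0.85)/(1 + 0.85) = 1.700/1.85 = 0.9189 → 0.92
T̂ = 0.92(127) + 0.08(109) = 116.84 + 8.72 = 125.560 → 125.56

125.56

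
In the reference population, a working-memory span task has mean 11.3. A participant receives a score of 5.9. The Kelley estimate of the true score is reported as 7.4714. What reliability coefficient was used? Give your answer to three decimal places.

T̂ = ρX + (1 − ρ)μ  ⇒  T̂ − μ = ρ(X − μ)
ρ = (T̂ − μ)/(X − μ) = (7.4714 − 11.3) / (5.9 − 11.3) = -3.8286 / -5.4 = 0.70900

0.709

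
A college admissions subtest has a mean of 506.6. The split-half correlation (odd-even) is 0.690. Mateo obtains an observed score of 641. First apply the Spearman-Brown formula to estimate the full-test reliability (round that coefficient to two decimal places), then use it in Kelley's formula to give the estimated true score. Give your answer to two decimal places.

616.81

Spearman-Brown: ρ = 2r/(1 + r) = 2(0.690)/(1 + 0.690) = 1.3800/1.690 = 0.8166 → 0.82
T̂ = 0.82(641) + 0.18(506.6) = 525.62 + 91.188 = 616.808 → 616.81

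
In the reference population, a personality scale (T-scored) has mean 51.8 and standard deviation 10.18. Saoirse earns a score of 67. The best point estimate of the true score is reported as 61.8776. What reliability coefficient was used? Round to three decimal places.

T̂ = ρX + (1 − ρ)μ  ⇒  T̂ − μ = ρ(X − μ)
ρ = (T̂ − μ)/(X − μ) = (61.8776 − 51.8) / (67 − 51.8) = 10.0776 / 15.2 = 0.66300

0.663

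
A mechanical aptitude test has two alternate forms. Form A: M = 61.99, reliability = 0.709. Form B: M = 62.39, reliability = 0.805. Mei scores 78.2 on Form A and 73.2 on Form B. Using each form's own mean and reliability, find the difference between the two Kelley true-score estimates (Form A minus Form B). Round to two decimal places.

2.39

T̂_A = 0.709(78.2) + 0.291(61.99) = 73.4829
T̂_B = 0.805(73.2) + 0.195(62.39) = 71.0921
T̂_A − T̂_B = 2.3908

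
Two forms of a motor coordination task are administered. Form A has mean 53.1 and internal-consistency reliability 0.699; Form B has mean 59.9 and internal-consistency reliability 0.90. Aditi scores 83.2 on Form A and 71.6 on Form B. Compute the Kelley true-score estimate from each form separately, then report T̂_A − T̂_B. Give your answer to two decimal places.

T̂_A = 0.699(83.2) + 0.301(53.1) = 74.1399
T̂_B = 0.90(71.6) + 0.10(59.9) = 70.4300
T̂_A − T̂_B = 3.7099

3.71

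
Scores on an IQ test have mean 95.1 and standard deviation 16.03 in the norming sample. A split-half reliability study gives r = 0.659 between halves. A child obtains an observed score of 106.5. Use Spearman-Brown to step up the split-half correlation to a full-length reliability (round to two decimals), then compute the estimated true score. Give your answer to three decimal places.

104.106

Spearman-Brown: ρ = 2r/(1 + r) = 2(0.659)/(1 + 0.659) = 1.3180/1.659 = 0.7945 → 0.79
Kelley's formula gives T̂ = 0.79·106.5 + 0.21·95.1 = 84.135 + 19.971 = 104.1060.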